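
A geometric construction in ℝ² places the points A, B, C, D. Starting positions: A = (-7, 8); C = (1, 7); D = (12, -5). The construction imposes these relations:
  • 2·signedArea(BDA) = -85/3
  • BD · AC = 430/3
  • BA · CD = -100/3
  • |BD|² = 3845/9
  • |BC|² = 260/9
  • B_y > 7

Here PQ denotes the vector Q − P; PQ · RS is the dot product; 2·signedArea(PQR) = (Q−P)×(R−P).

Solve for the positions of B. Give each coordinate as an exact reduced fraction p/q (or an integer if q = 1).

1. B_x = -13/3  [2·signedArea(BDA) = -85/3 ∩ BD · AC = 430/3]
2. B_y = 23/3  [2·signedArea(BDA) = -85/3 ∩ BD · AC = 430/3]
   → B = (-13/3, 23/3)

B = (-13/3, 23/3)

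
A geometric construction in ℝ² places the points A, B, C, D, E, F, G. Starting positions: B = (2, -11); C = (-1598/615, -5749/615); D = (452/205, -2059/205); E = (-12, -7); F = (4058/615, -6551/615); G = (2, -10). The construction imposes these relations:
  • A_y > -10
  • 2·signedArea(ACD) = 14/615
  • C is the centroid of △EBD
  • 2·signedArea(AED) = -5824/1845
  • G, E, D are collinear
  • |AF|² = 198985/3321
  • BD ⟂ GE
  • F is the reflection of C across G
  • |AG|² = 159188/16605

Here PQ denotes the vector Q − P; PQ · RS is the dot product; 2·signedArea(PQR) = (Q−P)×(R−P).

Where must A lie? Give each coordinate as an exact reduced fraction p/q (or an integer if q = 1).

A = (-1966/1845, -17648/1845)

1. A_x = -1966/1845  [2·signedArea(AED) = -5824/1845 ∩ 2·signedArea(ACD) = 14/615]
2. A_y = -17648/1845  [2·signedArea(AED) = -5824/1845 ∩ 2·signedArea(ACD) = 14/615]
   → A = (-1966/1845, -17648/1845)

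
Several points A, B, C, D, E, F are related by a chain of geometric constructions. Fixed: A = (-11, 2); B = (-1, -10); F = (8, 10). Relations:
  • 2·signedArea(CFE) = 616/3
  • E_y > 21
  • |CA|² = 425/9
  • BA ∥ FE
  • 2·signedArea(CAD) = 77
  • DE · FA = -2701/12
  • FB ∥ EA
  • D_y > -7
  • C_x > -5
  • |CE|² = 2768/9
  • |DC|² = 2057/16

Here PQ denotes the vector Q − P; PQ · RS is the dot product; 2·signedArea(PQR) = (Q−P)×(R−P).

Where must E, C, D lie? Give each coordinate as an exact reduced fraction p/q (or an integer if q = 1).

C = (-14/3, 14/3)
D = (-23/12, -19/3)
E = (-2, 22)

1. E_x = -2  [FB ∥ EA ∩ BA ∥ FE]
2. E_y = 22  [FB ∥ EA ∩ BA ∥ FE]
   → E = (-2, 22)
3. C_x = -14/3  [line -12·x + -10·y + -28/3 = 0 ∩ |CE|² = 2768/9]
4. C_y = 14/3  [line -12·x + -10·y + -28/3 = 0 ∩ |CE|² = 2768/9]
   → C = (-14/3, 14/3)
5. D_x = -23/12  [DE · FA = -2701/12 ∩ 2·signedArea(CAD) = 77]
6. D_y = -19/3  [DE · FA = -2701/12 ∩ 2·signedArea(CAD) = 77]
   → D = (-23/12, -19/3)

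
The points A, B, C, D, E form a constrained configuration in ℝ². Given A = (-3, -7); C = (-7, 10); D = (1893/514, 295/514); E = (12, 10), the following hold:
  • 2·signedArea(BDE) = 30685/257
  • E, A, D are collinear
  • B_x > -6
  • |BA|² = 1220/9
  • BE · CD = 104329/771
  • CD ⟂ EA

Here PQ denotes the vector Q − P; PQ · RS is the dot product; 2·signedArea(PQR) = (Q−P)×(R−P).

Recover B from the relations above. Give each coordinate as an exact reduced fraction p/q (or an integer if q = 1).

B = (-17/3, 13/3)

1. B_x = -17/3  [line -5491/514·x + 4845/514·y + -78166/771 = 0 ∩ |BA|² = 1220/9]
2. B_y = 13/3  [line -5491/514·x + 4845/514·y + -78166/771 = 0 ∩ |BA|² = 1220/9]
   → B = (-17/3, 13/3)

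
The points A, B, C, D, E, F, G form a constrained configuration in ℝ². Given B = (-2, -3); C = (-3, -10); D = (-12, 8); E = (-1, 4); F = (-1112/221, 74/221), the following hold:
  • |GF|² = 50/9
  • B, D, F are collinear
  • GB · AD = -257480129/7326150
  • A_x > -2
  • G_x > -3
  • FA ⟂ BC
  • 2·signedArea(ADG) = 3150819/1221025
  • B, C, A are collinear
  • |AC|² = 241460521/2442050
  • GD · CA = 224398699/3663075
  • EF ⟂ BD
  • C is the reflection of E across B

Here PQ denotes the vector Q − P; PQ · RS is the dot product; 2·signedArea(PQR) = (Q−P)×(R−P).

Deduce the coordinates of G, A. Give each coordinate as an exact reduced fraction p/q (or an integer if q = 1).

1. A_x = -17611/11050  [B, C, A are collinear ∩ FA ⟂ BC]
2. A_y = -1727/11050  [B, C, A are collinear ∩ FA ⟂ BC]
   → A = (-17611/11050, -1727/11050)
3. G_x = -1775/663  [GB · AD = -257480129/7326150 ∩ GD · CA = 224398699/3663075]
4. G_y = 295/663  [GB · AD = -257480129/7326150 ∩ GD · CA = 224398699/3663075]
   → G = (-1775/663, 295/663)

A = (-17611/11050, -1727/11050)
G = (-1775/663, 295/663)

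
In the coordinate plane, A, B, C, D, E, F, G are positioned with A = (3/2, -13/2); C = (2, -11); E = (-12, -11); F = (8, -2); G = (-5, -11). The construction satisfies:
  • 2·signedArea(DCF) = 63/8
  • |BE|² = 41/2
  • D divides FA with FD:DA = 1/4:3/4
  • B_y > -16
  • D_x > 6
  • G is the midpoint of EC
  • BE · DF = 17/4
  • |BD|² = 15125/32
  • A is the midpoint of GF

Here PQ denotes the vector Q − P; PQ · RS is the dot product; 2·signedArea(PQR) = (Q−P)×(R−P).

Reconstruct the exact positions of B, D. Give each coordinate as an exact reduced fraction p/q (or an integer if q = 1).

1. D_x = 51/8  [D divides FA with FD:DA = 1/4:3/4]
2. D_y = -25/8  [D divides FA with FD:DA = 1/4:3/4]
   → D = (51/8, -25/8)
3. B_x = -23/2  [line -13/8·x + -9/8·y + -289/8 = 0 ∩ |BD|² = 15125/32]
4. B_y = -31/2  [line -13/8·x + -9/8·y + -289/8 = 0 ∩ |BD|² = 15125/32]
   → B = (-23/2, -31/2)

B = (-23/2, -31/2)
D = (51/8, -25/8)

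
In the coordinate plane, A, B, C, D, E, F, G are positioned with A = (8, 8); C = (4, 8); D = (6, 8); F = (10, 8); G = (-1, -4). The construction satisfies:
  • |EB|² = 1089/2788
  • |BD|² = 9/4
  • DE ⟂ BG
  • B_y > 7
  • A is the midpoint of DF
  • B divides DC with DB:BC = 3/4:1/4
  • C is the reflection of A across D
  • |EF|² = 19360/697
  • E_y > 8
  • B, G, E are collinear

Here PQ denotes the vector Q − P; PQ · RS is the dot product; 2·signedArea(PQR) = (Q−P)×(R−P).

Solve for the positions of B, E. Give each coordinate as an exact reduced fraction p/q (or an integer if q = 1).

1. B_x = 9/2  [B divides DC with DB:BC = 3/4:1/4]
2. B_y = 8  [B divides DC with DB:BC = 3/4:1/4]
   → B = (9/2, 8)
3. E_x = 3318/697  [B, G, E are collinear ∩ DE ⟂ BG]
4. E_y = 5972/697  [B, G, E are collinear ∩ DE ⟂ BG]
   → E = (3318/697, 5972/697)

B = (9/2, 8)
E = (3318/697, 5972/697)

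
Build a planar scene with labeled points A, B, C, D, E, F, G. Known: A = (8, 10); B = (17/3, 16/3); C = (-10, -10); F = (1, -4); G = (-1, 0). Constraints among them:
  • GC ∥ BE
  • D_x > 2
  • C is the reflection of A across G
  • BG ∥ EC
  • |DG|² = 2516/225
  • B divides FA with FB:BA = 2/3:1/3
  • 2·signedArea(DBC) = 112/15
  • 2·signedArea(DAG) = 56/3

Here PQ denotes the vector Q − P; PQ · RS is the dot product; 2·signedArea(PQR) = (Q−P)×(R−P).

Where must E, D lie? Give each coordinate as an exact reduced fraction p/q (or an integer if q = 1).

1. E_x = -10/3  [BG ∥ EC ∩ GC ∥ BE]
2. E_y = -14/3  [BG ∥ EC ∩ GC ∥ BE]
   → E = (-10/3, -14/3)
3. D_x = 31/15  [2·signedArea(DBC) = 112/15 ∩ 2·signedArea(DAG) = 56/3]
4. D_y = 4/3  [2·signedArea(DBC) = 112/15 ∩ 2·signedArea(DAG) = 56/3]
   → D = (31/15, 4/3)

D = (31/15, 4/3)
E = (-10/3, -14/3)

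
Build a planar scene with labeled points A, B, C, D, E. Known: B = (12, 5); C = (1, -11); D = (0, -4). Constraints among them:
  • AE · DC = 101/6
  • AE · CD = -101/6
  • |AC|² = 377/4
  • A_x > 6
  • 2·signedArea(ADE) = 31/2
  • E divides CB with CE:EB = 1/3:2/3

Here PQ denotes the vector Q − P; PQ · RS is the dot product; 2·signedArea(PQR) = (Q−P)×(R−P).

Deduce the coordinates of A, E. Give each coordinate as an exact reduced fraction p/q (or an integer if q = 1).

A = (13/2, -3)
E = (14/3, -17/3)

1. E_x = 14/3  [E divides CB with CE:EB = 1/3:2/3]
2. E_y = -17/3  [E divides CB with CE:EB = 1/3:2/3]
   → E = (14/3, -17/3)
3. A_x = 13/2  [2·signedArea(ADE) = 31/2 ∩ AE · DC = 101/6]
4. A_y = -3  [2·signedArea(ADE) = 31/2 ∩ AE · DC = 101/6]
   → A = (13/2, -3)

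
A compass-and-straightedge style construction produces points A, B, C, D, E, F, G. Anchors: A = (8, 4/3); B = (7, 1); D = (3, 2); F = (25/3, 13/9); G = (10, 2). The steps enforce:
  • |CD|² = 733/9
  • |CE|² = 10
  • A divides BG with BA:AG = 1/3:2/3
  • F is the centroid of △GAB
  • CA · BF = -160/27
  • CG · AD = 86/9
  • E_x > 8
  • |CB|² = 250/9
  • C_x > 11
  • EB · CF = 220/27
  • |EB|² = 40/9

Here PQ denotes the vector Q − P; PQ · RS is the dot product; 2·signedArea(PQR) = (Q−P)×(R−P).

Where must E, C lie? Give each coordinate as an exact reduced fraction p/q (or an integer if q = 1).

1. C_x = 12  [CA · BF = -160/27 ∩ CG · AD = 86/9]
2. C_y = 8/3  [CA · BF = -160/27 ∩ CG · AD = 86/9]
   → C = (12, 8/3)
3. E_x = 9  [line 11/3·x + 11/9·y + -946/27 = 0 ∩ |EB|² = 40/9]
4. E_y = 5/3  [line 11/3·x + 11/9·y + -946/27 = 0 ∩ |EB|² = 40/9]
   → E = (9, 5/3)

C = (12, 8/3)
E = (9, 5/3)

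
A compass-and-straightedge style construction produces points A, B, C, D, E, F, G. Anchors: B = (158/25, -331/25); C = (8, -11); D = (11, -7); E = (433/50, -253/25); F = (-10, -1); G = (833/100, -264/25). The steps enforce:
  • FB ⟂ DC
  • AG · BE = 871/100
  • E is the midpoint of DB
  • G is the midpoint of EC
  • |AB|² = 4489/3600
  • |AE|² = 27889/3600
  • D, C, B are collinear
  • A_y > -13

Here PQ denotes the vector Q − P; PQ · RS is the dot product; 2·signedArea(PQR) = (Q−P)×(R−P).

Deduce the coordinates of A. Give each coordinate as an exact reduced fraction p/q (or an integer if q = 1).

1. A_x = 699/100  [line -117/50·x + -78/25·y + -4433/200 = 0 ∩ |AB|² = 4489/3600]
2. A_y = -926/75  [line -117/50·x + -78/25·y + -4433/200 = 0 ∩ |AB|² = 4489/3600]
   → A = (699/100, -926/75)

A = (699/100, -926/75)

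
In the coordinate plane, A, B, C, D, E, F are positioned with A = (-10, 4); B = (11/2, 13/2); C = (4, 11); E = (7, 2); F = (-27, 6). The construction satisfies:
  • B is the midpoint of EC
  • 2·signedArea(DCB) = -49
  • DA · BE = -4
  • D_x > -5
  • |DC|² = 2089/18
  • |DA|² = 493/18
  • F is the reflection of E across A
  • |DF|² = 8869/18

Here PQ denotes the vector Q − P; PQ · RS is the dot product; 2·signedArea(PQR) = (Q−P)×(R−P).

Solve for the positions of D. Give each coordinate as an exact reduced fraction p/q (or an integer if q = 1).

1. D_x = -29/6  [DA · BE = -4 ∩ 2·signedArea(DCB) = -49]
2. D_y = 29/6  [DA · BE = -4 ∩ 2·signedArea(DCB) = -49]
   → D = (-29/6, 29/6)

D = (-29/6, 29/6)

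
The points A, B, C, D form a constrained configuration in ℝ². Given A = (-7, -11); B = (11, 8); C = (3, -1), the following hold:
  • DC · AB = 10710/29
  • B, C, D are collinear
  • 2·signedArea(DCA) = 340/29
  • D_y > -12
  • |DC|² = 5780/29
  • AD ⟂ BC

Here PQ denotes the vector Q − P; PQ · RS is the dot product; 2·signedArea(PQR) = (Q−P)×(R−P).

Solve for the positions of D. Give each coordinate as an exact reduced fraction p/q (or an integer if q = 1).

D = (-185/29, -335/29)

1. D_x = -185/29  [B, C, D are collinear ∩ AD ⟂ BC]
2. D_y = -335/29  [B, C, D are collinear ∩ AD ⟂ BC]
   → D = (-185/29, -335/29)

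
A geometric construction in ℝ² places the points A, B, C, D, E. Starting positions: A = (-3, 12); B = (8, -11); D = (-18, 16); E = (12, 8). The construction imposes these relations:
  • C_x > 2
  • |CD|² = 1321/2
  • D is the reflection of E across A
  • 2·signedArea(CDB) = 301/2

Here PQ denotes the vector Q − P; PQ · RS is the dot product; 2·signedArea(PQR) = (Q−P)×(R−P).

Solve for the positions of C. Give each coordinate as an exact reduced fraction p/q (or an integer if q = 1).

1. C_x = 5/2  [line 27·x + 26·y + -161/2 = 0 ∩ |CD|² = 1321/2]
2. C_y = 1/2  [line 27·x + 26·y + -161/2 = 0 ∩ |CD|² = 1321/2]
   → C = (5/2, 1/2)

C = (5/2, 1/2)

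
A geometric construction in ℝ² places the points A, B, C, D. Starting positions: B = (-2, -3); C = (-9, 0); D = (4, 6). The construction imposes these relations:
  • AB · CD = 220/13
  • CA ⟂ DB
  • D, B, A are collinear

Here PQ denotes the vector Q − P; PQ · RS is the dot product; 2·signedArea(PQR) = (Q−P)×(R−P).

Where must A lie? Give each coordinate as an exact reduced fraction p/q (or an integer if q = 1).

1. A_x = -36/13  [D, B, A are collinear ∩ CA ⟂ DB]
2. A_y = -54/13  [D, B, A are collinear ∩ CA ⟂ DB]
   → A = (-36/13, -54/13)

A = (-36/13, -54/13)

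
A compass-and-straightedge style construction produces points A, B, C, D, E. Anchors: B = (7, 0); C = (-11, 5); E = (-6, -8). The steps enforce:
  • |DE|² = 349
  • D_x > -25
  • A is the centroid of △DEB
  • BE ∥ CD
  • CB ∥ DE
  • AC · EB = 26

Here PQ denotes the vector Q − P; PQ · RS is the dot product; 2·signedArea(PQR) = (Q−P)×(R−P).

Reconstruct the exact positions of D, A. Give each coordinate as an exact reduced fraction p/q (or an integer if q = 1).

1. D_x = -24  [CB ∥ DE ∩ BE ∥ CD]
2. D_y = -3  [CB ∥ DE ∩ BE ∥ CD]
   → D = (-24, -3)
3. A_x = -23/3  [A is the centroid of △DEB]
4. A_y = -11/3  [A is the centroid of △DEB]
   → A = (-23/3, -11/3)

A = (-23/3, -11/3)
D = (-24, -3)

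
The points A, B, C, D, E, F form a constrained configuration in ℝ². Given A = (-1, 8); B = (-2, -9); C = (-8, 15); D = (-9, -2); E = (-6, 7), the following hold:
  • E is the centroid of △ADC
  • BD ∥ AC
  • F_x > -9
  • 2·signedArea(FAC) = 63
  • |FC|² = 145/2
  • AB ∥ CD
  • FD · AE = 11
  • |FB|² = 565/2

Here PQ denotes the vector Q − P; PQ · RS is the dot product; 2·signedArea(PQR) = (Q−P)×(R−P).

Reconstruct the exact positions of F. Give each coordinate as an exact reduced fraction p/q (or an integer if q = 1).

F = (-17/2, 13/2)

1. F_x = -17/2  [FD · AE = 11 ∩ 2·signedArea(FAC) = 63]
2. F_y = 13/2  [FD · AE = 11 ∩ 2·signedArea(FAC) = 63]
   → F = (-17/2, 13/2)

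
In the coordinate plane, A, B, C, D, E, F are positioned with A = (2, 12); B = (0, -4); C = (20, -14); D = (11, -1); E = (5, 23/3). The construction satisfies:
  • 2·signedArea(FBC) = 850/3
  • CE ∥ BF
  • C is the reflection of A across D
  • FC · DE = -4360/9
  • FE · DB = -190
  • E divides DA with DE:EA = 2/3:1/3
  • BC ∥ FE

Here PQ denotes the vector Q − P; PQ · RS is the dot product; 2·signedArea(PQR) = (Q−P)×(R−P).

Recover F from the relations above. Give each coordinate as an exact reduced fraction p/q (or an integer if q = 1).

F = (-15, 53/3)

1. F_x = -15  [BC ∥ FE ∩ CE ∥ BF]
2. F_y = 53/3  [BC ∥ FE ∩ CE ∥ BF]
   → F = (-15, 53/3)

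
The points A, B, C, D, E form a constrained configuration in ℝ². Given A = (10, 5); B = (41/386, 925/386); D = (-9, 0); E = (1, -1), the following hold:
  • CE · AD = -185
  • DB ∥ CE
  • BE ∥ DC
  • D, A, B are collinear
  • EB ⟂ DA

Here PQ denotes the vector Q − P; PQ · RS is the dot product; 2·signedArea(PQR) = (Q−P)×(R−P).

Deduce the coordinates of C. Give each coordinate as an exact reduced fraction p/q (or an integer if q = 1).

1. C_x = -3129/386  [DB ∥ CE ∩ BE ∥ DC]
2. C_y = -1311/386  [DB ∥ CE ∩ BE ∥ DC]
   → C = (-3129/386, -1311/386)

C = (-3129/386, -1311/386)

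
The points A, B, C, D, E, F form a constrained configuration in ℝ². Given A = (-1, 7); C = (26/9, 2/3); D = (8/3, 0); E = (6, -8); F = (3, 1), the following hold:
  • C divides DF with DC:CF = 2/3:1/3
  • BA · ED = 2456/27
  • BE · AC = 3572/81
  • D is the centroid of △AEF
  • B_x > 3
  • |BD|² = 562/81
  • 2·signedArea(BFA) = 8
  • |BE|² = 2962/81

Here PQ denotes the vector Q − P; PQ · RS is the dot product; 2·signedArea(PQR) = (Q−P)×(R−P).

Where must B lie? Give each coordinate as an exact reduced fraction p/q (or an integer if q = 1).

B = (35/9, -7/3)

1. B_x = 35/9  [BE · AC = 3572/81 ∩ 2·signedArea(BFA) = 8]
2. B_y = -7/3  [BE · AC = 3572/81 ∩ 2·signedArea(BFA) = 8]
   → B = (35/9, -7/3)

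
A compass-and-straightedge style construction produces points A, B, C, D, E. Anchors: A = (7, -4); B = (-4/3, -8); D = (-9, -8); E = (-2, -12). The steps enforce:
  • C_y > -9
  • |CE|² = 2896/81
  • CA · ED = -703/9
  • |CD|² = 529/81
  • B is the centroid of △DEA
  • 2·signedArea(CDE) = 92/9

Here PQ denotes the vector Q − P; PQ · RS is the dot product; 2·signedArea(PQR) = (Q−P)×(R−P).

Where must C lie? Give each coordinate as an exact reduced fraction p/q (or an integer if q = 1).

C = (-58/9, -8)

1. C_x = -58/9  [2·signedArea(CDE) = 92/9 ∩ CA · ED = -703/9]
2. C_y = -8  [2·signedArea(CDE) = 92/9 ∩ CA · ED = -703/9]
   → C = (-58/9, -8)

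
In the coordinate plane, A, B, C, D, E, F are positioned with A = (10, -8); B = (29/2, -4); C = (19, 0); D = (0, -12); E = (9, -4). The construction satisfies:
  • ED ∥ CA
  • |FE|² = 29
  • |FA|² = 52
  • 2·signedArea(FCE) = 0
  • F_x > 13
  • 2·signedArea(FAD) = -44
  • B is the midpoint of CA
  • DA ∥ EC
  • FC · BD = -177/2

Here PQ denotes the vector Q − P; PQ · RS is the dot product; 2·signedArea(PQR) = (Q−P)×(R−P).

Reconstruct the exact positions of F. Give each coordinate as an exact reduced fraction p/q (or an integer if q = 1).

F = (14, -2)

1. F_x = 14  [2·signedArea(FCE) = 0 ∩ FC · BD = -177/2]
2. F_y = -2  [2·signedArea(FCE) = 0 ∩ FC · BD = -177/2]
   → F = (14, -2)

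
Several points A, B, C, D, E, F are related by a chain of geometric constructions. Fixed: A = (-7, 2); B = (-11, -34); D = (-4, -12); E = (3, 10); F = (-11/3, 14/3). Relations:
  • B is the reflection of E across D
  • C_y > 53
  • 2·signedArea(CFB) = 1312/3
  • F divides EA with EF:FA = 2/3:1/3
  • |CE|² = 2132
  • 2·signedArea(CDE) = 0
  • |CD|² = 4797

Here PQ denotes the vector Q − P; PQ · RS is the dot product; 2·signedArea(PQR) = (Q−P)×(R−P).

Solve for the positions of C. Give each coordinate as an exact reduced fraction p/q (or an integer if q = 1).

C = (17, 54)

1. C_x = 17  [2·signedArea(CDE) = 0 ∩ 2·signedArea(CFB) = 1312/3]
2. C_y = 54  [2·signedArea(CDE) = 0 ∩ 2·signedArea(CFB) = 1312/3]
   → C = (17, 54)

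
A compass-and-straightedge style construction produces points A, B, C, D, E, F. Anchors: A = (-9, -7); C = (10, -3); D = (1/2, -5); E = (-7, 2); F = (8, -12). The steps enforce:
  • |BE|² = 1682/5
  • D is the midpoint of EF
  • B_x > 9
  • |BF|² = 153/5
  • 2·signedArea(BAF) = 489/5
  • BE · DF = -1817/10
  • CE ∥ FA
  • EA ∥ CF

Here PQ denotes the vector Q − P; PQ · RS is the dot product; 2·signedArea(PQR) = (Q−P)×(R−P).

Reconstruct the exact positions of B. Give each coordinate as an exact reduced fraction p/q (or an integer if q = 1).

1. B_x = 46/5  [2·signedArea(BAF) = 489/5 ∩ BE · DF = -1817/10]
2. B_y = -33/5  [2·signedArea(BAF) = 489/5 ∩ BE · DF = -1817/10]
   → B = (46/5, -33/5)

B = (46/5, -33/5)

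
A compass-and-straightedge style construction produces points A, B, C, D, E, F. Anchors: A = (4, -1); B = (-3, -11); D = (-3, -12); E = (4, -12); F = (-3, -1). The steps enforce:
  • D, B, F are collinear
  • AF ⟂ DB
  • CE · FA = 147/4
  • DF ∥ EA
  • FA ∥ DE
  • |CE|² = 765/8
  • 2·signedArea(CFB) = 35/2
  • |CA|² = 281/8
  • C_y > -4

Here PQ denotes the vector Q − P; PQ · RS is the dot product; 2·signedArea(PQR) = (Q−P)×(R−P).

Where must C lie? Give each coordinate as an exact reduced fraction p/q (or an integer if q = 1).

1. C_x = -5/4  [CE · FA = 147/4]
2. C_y = -15/4  [|CE|² = 765/8]
   → C = (-5/4, -15/4)

C = (-5/4, -15/4)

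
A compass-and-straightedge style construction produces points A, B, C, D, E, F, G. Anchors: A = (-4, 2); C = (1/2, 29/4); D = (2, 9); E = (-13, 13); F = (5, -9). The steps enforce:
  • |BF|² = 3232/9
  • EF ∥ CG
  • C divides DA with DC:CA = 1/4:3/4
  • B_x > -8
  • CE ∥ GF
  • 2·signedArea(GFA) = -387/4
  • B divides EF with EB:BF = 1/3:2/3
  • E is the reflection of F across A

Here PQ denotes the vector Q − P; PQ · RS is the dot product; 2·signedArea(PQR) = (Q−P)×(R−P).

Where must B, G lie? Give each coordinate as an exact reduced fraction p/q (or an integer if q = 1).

B = (-7, 17/3)
G = (37/2, -59/4)

1. B_x = -7  [B divides EF with EB:BF = 1/3:2/3]
2. B_y = 17/3  [B divides EF with EB:BF = 1/3:2/3]
   → B = (-7, 17/3)
3. G_x = 37/2  [CE ∥ GF ∩ EF ∥ CG]
4. G_y = -59/4  [CE ∥ GF ∩ EF ∥ CG]
   → G = (37/2, -59/4)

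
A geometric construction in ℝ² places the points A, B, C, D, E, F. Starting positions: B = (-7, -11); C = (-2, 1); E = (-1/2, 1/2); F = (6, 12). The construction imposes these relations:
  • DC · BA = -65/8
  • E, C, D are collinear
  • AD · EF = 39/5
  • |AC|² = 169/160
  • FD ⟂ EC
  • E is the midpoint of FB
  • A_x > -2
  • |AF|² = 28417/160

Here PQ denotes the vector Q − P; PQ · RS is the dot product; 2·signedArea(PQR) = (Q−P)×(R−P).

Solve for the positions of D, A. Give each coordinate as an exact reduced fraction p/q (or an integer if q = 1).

A = (-41/40, 27/40)
D = (19/10, -3/10)

1. D_x = 19/10  [E, C, D are collinear ∩ FD ⟂ EC]
2. D_y = -3/10  [E, C, D are collinear ∩ FD ⟂ EC]
   → D = (19/10, -3/10)
3. A_x = -41/40  [AD · EF = 39/5 ∩ DC · BA = -65/8]
4. A_y = 27/40  [AD · EF = 39/5 ∩ DC · BA = -65/8]
   → A = (-41/40, 27/40)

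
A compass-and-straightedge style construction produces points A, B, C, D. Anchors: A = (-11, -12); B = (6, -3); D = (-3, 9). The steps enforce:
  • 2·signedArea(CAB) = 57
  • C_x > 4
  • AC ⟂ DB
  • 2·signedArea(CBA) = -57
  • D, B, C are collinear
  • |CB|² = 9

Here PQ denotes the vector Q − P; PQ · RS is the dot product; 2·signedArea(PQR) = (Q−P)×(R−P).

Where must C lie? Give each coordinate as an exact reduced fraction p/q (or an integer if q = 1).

1. C_x = 21/5  [D, B, C are collinear ∩ AC ⟂ DB]
2. C_y = -3/5  [D, B, C are collinear ∩ AC ⟂ DB]
   → C = (21/5, -3/5)

C = (21/5, -3/5)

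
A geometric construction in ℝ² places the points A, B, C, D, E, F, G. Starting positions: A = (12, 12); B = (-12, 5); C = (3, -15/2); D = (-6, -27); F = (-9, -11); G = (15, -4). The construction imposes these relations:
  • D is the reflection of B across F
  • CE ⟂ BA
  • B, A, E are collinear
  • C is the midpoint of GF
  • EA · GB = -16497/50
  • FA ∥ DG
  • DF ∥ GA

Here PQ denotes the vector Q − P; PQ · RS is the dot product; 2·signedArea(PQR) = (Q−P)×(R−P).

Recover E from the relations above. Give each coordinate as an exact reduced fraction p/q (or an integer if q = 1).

E = (-192/125, 2013/250)

1. E_x = -192/125  [B, A, E are collinear ∩ CE ⟂ BA]
2. E_y = 2013/250  [B, A, E are collinear ∩ CE ⟂ BA]
   → E = (-192/125, 2013/250)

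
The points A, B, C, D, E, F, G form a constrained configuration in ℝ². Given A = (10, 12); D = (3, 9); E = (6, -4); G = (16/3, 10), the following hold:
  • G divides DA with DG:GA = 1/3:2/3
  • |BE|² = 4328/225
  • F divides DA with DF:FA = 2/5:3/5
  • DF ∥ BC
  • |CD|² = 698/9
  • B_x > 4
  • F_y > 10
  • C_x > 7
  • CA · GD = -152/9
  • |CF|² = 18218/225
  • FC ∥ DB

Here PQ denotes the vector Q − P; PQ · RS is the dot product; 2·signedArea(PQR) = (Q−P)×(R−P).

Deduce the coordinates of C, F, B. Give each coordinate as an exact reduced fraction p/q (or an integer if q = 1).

1. C_x = 22/3  [line 7/3·x + 1·y + -166/9 = 0 ∩ |CD|² = 698/9]
2. C_y = 4/3  [line 7/3·x + 1·y + -166/9 = 0 ∩ |CD|² = 698/9]
   → C = (22/3, 4/3)
3. F_x = 29/5  [F divides DA with DF:FA = 2/5:3/5]
4. F_y = 51/5  [F divides DA with DF:FA = 2/5:3/5]
   → F = (29/5, 51/5)
5. B_x = 68/15  [DF ∥ BC ∩ FC ∥ DB]
6. B_y = 2/15  [DF ∥ BC ∩ FC ∥ DB]
   → B = (68/15, 2/15)

B = (68/15, 2/15)
C = (22/3, 4/3)
F = (29/5, 51/5)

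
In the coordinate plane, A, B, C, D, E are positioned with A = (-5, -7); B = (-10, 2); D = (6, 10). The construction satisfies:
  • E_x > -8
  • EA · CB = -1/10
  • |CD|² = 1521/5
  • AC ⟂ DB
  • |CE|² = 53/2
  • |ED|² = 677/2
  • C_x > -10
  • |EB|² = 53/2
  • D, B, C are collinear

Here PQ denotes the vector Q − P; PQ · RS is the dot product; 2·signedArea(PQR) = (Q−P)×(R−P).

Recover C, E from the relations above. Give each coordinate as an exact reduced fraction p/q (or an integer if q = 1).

1. C_x = -48/5  [D, B, C are collinear ∩ AC ⟂ DB]
2. C_y = 11/5  [D, B, C are collinear ∩ AC ⟂ DB]
   → C = (-48/5, 11/5)
3. E_x = -15/2  [line 2/5·x + 1/5·y + 7/2 = 0 ∩ |EB|² = 53/2]
4. E_y = -5/2  [line 2/5·x + 1/5·y + 7/2 = 0 ∩ |EB|² = 53/2]
   → E = (-15/2, -5/2)

C = (-48/5, 11/5)
E = (-15/2, -5/2)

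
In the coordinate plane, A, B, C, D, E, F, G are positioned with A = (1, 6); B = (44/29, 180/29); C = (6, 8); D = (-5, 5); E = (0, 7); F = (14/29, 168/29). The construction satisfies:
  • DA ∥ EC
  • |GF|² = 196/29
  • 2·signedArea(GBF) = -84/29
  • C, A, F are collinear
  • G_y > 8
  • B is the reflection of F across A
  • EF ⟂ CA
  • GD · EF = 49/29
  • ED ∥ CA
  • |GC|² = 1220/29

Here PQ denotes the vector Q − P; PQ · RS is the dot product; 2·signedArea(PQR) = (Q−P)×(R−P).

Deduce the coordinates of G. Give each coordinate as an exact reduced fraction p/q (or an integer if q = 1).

1. G_x = -14/29  [line 12/29·x + -30/29·y + 252/29 = 0 ∩ |GF|² = 196/29]
2. G_y = 238/29  [line 12/29·x + -30/29·y + 252/29 = 0 ∩ |GF|² = 196/29]
   → G = (-14/29, 238/29)

G = (-14/29, 238/29)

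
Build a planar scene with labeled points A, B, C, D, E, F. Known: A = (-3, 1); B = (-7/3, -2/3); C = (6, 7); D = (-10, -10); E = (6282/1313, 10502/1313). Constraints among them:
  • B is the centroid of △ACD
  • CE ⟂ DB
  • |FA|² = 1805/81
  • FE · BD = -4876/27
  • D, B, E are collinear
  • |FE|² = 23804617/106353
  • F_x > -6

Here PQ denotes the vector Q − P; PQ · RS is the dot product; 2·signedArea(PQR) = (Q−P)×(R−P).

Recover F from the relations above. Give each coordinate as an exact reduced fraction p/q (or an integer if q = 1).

1. F_x = -46/9  [line 23/3·x + 28/3·y + 1870/27 = 0 ∩ |FA|² = 1805/81]
2. F_y = -29/9  [line 23/3·x + 28/3·y + 1870/27 = 0 ∩ |FA|² = 1805/81]
   → F = (-46/9, -29/9)

F = (-46/9, -29/9)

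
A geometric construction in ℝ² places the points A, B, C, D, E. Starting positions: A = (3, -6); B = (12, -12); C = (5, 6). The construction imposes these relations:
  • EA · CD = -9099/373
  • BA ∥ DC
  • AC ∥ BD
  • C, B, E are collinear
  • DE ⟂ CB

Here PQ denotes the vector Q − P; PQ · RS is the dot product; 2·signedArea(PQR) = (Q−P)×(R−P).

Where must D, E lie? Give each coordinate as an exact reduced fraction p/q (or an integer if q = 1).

1. D_x = 14  [BA ∥ DC ∩ AC ∥ BD]
2. D_y = 0  [BA ∥ DC ∩ AC ∥ BD]
   → D = (14, 0)
3. E_x = 3062/373  [C, B, E are collinear ∩ DE ⟂ CB]
4. E_y = -840/373  [C, B, E are collinear ∩ DE ⟂ CB]
   → E = (3062/373, -840/373)

D = (14, 0)
E = (3062/373, -840/373)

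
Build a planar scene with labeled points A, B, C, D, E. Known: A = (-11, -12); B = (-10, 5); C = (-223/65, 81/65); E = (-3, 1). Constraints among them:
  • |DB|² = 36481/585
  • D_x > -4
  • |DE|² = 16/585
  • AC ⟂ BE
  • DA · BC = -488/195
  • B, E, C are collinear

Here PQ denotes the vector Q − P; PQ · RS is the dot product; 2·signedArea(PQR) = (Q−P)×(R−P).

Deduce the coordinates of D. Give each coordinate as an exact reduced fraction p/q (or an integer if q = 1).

1. D_x = -613/195  [line -427/65·x + 244/65·y + -4819/195 = 0 ∩ |DE|² = 16/585]
2. D_y = 211/195  [line -427/65·x + 244/65·y + -4819/195 = 0 ∩ |DE|² = 16/585]
   → D = (-613/195, 211/195)

D = (-613/195, 211/195)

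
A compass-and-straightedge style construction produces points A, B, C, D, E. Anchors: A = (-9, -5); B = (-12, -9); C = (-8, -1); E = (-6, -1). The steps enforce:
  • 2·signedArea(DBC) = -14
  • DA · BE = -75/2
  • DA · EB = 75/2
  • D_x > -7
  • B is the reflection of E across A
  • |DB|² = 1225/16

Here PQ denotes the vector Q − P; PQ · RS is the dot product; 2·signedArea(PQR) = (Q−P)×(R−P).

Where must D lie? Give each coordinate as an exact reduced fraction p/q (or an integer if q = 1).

D = (-27/4, -2)

1. D_x = -27/4  [DA · BE = -75/2 ∩ 2·signedArea(DBC) = -14]
2. D_y = -2  [DA · BE = -75/2 ∩ 2·signedArea(DBC) = -14]
   → D = (-27/4, -2)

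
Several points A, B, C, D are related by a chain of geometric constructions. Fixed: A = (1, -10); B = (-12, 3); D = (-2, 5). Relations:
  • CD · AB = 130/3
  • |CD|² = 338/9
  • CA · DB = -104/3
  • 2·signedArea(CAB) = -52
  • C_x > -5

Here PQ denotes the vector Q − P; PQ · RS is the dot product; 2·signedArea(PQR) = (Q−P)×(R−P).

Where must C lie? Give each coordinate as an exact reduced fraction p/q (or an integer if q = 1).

1. C_x = -13/3  [CD · AB = 130/3 ∩ CA · DB = -104/3]
2. C_y = -2/3  [CD · AB = 130/3 ∩ CA · DB = -104/3]
   → C = (-13/3, -2/3)

C = (-13/3, -2/3)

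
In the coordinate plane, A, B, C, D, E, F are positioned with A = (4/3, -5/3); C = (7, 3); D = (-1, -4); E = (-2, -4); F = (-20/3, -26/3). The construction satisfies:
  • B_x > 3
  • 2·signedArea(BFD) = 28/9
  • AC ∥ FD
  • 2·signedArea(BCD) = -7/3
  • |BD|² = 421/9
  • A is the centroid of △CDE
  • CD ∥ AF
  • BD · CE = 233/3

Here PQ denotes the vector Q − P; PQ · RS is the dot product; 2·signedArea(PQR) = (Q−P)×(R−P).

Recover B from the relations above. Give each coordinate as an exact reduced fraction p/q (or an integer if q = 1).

1. B_x = 4  [2·signedArea(BCD) = -7/3 ∩ BD · CE = 233/3]
2. B_y = 2/3  [2·signedArea(BCD) = -7/3 ∩ BD · CE = 233/3]
   → B = (4, 2/3)

B = (4, 2/3)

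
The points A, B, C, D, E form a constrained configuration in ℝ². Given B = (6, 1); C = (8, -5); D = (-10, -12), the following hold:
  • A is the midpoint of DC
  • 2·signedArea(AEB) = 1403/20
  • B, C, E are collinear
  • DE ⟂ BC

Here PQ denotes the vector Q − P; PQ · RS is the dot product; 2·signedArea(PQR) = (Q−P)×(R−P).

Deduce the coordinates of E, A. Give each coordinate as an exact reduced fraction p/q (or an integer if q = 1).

A = (-1, -17/2)
E = (83/10, -59/10)

1. E_x = 83/10  [B, C, E are collinear ∩ DE ⟂ BC]
2. E_y = -59/10  [B, C, E are collinear ∩ DE ⟂ BC]
   → E = (83/10, -59/10)
3. A_x = -1  [A is the midpoint of DC]
4. A_y = -17/2  [A is the midpoint of DC]
   → A = (-1, -17/2)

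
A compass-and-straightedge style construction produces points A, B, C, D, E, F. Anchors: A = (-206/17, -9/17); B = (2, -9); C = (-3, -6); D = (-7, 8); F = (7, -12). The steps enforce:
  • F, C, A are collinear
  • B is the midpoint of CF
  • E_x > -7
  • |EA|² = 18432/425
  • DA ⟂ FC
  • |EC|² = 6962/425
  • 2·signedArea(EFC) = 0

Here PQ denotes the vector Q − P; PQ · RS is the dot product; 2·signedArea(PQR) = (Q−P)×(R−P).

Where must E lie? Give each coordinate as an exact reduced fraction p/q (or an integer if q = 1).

1. E_x = -110/17  [line -6·x + -10·y + -78 = 0 ∩ |EA|² = 18432/425]
2. E_y = -333/85  [line -6·x + -10·y + -78 = 0 ∩ |EA|² = 18432/425]
   → E = (-110/17, -333/85)

E = (-110/17, -333/85)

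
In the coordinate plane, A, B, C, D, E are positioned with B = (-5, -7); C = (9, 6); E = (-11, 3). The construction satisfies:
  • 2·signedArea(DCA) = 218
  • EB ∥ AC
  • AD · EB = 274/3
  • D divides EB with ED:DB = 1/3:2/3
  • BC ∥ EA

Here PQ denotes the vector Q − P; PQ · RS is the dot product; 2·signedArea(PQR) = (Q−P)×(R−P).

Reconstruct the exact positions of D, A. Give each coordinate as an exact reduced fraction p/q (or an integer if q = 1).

1. D_x = -9  [D divides EB with ED:DB = 1/3:2/3]
2. D_y = -1/3  [D divides EB with ED:DB = 1/3:2/3]
   → D = (-9, -1/3)
3. A_x = 3  [EB ∥ AC ∩ BC ∥ EA]
4. A_y = 16  [EB ∥ AC ∩ BC ∥ EA]
   → A = (3, 16)

A = (3, 16)
D = (-9, -1/3)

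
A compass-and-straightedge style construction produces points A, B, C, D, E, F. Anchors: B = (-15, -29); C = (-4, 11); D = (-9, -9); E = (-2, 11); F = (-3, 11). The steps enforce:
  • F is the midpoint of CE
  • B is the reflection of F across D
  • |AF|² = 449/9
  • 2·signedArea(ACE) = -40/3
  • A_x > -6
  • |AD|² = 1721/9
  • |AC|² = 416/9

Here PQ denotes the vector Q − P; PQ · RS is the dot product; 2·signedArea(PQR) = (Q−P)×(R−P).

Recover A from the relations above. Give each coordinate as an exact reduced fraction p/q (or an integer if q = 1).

1. A_y = 13/3  [2·signedArea(ACE) = -40/3]
2. A_x = -16/3  [|AD|² = 1721/9]
   → A = (-16/3, 13/3)

A = (-16/3, 13/3)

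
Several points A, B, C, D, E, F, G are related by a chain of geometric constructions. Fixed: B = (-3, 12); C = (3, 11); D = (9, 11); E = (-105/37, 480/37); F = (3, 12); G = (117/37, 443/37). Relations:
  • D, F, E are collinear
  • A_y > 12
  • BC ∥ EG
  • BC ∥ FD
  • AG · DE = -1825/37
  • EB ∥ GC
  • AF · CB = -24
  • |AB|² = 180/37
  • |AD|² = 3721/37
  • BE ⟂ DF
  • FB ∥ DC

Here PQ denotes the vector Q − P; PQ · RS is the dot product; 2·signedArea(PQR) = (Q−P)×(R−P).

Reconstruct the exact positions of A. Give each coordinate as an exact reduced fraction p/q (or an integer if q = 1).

1. A_x = -33/37  [line 438/37·x + -73/37·y + 1314/37 = 0 ∩ |AB|² = 180/37]
2. A_y = 468/37  [line 438/37·x + -73/37·y + 1314/37 = 0 ∩ |AB|² = 180/37]
   → A = (-33/37, 468/37)

A = (-33/37, 468/37)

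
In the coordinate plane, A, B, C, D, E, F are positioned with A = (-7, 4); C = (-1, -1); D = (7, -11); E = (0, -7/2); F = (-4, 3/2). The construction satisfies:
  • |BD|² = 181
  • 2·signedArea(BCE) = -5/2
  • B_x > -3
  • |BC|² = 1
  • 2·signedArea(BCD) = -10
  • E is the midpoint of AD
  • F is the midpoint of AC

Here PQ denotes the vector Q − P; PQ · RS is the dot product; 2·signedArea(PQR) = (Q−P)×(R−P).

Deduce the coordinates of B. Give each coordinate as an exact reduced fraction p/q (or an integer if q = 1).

B = (-2, -1)

1. B_x = -2  [2·signedArea(BCE) = -5/2 ∩ 2·signedArea(BCD) = -10]
2. B_y = -1  [2·signedArea(BCE) = -5/2 ∩ 2·signedArea(BCD) = -10]
   → B = (-2, -1)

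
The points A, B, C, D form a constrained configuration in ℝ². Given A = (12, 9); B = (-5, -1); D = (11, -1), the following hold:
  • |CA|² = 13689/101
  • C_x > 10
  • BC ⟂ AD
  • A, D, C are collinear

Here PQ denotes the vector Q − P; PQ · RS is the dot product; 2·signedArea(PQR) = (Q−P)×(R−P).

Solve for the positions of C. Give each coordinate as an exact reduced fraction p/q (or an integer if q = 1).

1. C_x = 1095/101  [A, D, C are collinear ∩ BC ⟂ AD]
2. C_y = -261/101  [A, D, C are collinear ∩ BC ⟂ AD]
   → C = (1095/101, -261/101)

C = (1095/101, -261/101)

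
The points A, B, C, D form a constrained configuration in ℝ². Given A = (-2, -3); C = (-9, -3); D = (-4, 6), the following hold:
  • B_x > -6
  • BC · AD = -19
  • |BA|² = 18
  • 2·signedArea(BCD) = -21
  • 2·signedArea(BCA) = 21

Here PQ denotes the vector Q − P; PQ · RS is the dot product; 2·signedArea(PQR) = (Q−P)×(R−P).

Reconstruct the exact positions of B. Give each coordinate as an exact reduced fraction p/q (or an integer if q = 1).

B = (-5, 0)

1. B_x = -5  [2·signedArea(BCD) = -21 ∩ BC · AD = -19]
2. B_y = 0  [2·signedArea(BCD) = -21 ∩ BC · AD = -19]
   → B = (-5, 0)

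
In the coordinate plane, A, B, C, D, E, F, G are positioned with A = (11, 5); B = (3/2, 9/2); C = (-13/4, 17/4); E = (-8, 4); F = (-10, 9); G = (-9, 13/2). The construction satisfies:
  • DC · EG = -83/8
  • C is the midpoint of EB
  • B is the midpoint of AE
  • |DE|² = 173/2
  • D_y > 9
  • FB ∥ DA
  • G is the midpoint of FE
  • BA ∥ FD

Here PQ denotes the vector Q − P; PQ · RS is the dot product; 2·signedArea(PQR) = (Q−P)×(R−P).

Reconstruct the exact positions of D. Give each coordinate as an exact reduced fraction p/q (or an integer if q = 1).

D = (-1/2, 19/2)

1. D_x = -1/2  [FB ∥ DA ∩ BA ∥ FD]
2. D_y = 19/2  [FB ∥ DA ∩ BA ∥ FD]
   → D = (-1/2, 19/2)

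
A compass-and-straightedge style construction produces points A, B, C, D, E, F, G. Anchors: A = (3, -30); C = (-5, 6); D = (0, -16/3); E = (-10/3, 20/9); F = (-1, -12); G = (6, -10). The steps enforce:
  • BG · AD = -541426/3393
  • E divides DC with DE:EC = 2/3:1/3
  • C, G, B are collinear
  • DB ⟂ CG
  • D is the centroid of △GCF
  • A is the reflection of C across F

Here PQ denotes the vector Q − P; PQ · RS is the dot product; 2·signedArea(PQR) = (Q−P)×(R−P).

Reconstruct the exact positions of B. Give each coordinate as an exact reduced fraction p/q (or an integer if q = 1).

1. B_x = 2144/1131  [C, G, B are collinear ∩ DB ⟂ CG]
2. B_y = -4558/1131  [C, G, B are collinear ∩ DB ⟂ CG]
   → B = (2144/1131, -4558/1131)

B = (2144/1131, -4558/1131)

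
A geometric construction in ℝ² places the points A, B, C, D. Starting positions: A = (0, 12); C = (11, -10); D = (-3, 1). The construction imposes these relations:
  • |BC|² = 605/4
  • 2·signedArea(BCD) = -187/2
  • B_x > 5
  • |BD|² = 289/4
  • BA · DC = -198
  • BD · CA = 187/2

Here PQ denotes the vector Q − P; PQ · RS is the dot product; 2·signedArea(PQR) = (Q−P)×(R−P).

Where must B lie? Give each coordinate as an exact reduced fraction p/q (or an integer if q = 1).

B = (11/2, 1)

1. B_x = 11/2  [BA · DC = -198 ∩ 2·signedArea(BCD) = -187/2]
2. B_y = 1  [BA · DC = -198 ∩ 2·signedArea(BCD) = -187/2]
   → B = (11/2, 1)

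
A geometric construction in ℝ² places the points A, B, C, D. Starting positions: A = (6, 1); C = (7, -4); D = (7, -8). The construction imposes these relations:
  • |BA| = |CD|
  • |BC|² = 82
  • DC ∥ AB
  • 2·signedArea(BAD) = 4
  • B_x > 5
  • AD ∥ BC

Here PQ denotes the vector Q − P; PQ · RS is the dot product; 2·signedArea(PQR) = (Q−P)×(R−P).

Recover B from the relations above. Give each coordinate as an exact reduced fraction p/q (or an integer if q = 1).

B = (6, 5)

1. B_x = 6  [AD ∥ BC ∩ DC ∥ AB]
2. B_y = 5  [AD ∥ BC ∩ DC ∥ AB]
   → B = (6, 5)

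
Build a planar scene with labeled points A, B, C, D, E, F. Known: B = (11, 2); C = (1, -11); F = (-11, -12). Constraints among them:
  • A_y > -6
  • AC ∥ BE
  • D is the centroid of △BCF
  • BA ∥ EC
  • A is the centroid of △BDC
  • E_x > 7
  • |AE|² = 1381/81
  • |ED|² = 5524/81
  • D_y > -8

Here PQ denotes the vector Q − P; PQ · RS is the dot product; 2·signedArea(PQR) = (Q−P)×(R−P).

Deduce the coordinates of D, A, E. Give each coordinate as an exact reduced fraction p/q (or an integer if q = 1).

A = (37/9, -16/3)
D = (1/3, -7)
E = (71/9, -11/3)

1. D_x = 1/3  [D is the centroid of △BCF]
2. D_y = -7  [D is the centroid of △BCF]
   → D = (1/3, -7)
3. A_x = 37/9  [A is the centroid of △BDC]
4. A_y = -16/3  [A is the centroid of △BDC]
   → A = (37/9, -16/3)
5. E_x = 71/9  [BA ∥ EC ∩ AC ∥ BE]
6. E_y = -11/3  [BA ∥ EC ∩ AC ∥ BE]
   → E = (71/9, -11/3)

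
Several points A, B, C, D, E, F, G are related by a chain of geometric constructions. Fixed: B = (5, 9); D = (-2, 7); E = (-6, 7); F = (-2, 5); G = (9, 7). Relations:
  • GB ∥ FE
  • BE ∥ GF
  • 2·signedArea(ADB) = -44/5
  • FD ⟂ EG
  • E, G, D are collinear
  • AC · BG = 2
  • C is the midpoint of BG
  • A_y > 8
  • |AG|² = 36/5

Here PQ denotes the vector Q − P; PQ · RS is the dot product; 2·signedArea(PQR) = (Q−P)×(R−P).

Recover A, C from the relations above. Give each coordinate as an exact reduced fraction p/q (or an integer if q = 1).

A = (33/5, 41/5)
C = (7, 8)

1. C_x = 7  [C is the midpoint of BG]
2. C_y = 8  [C is the midpoint of BG]
   → C = (7, 8)
3. A_x = 33/5  [2·signedArea(ADB) = -44/5 ∩ AC · BG = 2]
4. A_y = 41/5  [2·signedArea(ADB) = -44/5 ∩ AC · BG = 2]
   → A = (33/5, 41/5)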